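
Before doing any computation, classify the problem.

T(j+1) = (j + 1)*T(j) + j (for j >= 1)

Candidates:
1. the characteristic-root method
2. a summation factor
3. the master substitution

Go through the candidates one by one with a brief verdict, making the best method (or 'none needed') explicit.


Verdict: a summation factor — the coefficient j + 1 drifts with the index, so no fixed root exists; normalizing by the cumulative product telescopes it.
- the characteristic-root method — an index-dependent weight blocks the pure exponential ansatz.
- a summation factor — applicable, and directly so.
- the master substitution: no fixed divisor shrinks the index between calls.


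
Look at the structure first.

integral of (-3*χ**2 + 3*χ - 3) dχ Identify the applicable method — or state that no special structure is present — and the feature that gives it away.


Verdict: no special technique — a term-by-term power-rule job in χ; no substitution or rearrangement earns its keep here.


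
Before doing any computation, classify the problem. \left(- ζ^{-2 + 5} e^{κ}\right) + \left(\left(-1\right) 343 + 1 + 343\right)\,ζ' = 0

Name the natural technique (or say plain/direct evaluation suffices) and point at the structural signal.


Best approach: separation of variables — one side of the product carries the independent variable, the other the unknown — the textbook separation shape.


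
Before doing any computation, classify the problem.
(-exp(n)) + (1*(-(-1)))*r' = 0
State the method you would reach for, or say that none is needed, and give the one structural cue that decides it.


Method: no special technique — solved for the derivative, r never appears on the right — this is a direct integration in n, not a differential-equations problem at heart.


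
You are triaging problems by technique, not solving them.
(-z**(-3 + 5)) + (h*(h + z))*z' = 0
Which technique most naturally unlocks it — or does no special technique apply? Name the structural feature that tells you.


Diagnosis: the homogeneous substitution — the slope's numerator and denominator have matching total degree, so it depends only on z/h and the ratio substitution collapses it. Rewriting — with the variables' roles exchanged where the shape demands it — would expose a Bernoulli structure too; the homogeneous substitution simply reads the degrees directly.


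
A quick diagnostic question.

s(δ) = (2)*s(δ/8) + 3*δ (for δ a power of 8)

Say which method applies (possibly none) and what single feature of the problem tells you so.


Verdict: the master substitution — the argument shrinks by the factor 8, so measure the index on a logarithmic scale and the recursion becomes a shift.


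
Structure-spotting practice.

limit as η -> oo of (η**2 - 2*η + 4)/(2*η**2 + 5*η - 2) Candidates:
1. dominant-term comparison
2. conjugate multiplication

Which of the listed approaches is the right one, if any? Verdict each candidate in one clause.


Diagnosis: dominant-term comparison — divide by the highest power of η present: lower-order terms vanish and the dominant ratio remains.
- dominant-term comparison: applies; the problem has the shape this method handles.
- conjugate multiplication — there is no infinity-minus-infinity radical difference to rationalize.


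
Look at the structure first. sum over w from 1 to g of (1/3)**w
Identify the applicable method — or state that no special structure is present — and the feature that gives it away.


Method: the geometric series formula — term-over-term division gives 1/3 every time — index-free ratio, geometric sum formula applies.


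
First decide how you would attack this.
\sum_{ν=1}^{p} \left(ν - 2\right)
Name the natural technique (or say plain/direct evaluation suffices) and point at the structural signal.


Best approach: no special technique — constant-multiple powers of ν with no cancellation partners and no common ratio — use the standard power-sum formulas.


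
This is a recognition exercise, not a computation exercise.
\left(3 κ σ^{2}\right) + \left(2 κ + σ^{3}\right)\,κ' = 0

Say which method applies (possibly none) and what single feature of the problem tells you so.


Technique: the exact-equation method — the compatibility test passes: the κ-derivative of 3 κ σ^{2} matches the σ-derivative of 2 κ + σ^{3}, so integrate a potential.


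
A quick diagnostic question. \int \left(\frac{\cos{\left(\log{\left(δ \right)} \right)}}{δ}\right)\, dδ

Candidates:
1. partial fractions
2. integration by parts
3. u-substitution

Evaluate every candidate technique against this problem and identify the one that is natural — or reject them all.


Method: u-substitution — structure check: outer function, inner expression \log{\left(δ \right)}, inner derivative as a factor — the classic u = \log{\left(δ \right)} pattern.
- partial fractions — there is no rational-function structure to decompose.
- integration by parts — there is no nonconstant-polynomial-times-kernel split with an exp, sine, cosine (degree-1 argument), or logarithm partner.
- u-substitution — applies; the problem has the shape this method handles.


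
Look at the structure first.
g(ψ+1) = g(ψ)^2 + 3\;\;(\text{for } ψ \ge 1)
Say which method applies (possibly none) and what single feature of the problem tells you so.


Best approach: no special technique — the recurrence is nonlinear in the sequence terms; no linear-recurrence method fits it as written — one iterates or studies it directly.


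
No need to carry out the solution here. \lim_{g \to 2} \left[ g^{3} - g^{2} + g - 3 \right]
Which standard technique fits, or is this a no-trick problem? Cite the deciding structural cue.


Technique: no special technique — the expression is continuous at the evaluation point — substitute directly; no indeterminate form appears.


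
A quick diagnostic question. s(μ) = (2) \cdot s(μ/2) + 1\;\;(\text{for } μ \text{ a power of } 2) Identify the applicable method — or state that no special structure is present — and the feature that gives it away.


Technique: the master substitution — the argument contracts 2-fold per step: reindex μ exponentially and solve the linear recurrence in the new index.


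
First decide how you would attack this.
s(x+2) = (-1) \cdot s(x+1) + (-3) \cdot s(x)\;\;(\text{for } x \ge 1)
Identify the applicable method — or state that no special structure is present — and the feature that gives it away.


Verdict: the characteristic-root method — constant coefficients and linearity mean the ansatz r^x reduces it to solving the characteristic polynomial.


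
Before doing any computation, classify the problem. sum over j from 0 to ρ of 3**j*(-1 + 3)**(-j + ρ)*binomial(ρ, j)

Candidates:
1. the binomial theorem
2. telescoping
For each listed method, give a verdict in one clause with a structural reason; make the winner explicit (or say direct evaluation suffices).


Method: the binomial theorem — terms weighting binomial(ρ, j) against matched powers of 3 and (-1 + 3) reassemble into (3 + (-1 + 3))^ρ by the binomial theorem.
- the binomial theorem: yes — fits the structure here.
- telescoping — in the displayed form, no term reappears at a neighboring index to cancel against.


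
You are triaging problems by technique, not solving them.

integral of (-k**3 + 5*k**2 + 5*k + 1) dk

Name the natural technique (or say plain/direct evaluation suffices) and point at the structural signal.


Diagnosis: no special technique — a term-by-term power-rule job in k; no substitution or rearrangement earns its keep here.


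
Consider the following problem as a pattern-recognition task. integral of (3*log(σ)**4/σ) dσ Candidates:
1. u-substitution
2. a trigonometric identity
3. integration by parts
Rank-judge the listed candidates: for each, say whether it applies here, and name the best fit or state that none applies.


Technique: u-substitution — viewed as a product, the integrand is a composition evaluated at log(σ) times (a constant multiple of) that inner expression's derivative, so u = log(σ) makes it elementary.
- u-substitution — applies; the problem has the shape this method handles.
- a trigonometric identity — there is no trigonometric structure at all — the integrand carries no sine or cosine to rewrite.
- integration by parts: there is no nonconstant-polynomial-times-kernel split with an exp, sine, cosine (degree-1 argument), or logarithm partner.


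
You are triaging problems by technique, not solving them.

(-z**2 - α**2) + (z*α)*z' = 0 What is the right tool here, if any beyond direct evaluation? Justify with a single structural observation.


Best approach: the homogeneous substitution — scaling α and z together leaves the slope fixed — it depends only on z/α, so substitute the ratio. Rearranged, this also fits the Bernoulli template directly; the homogeneous substitution reads the structure without the rearrangement.


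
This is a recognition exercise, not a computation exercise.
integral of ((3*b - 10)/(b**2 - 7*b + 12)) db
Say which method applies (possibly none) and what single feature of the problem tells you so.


Best approach: partial fractions — the bottom factors while the top stays lower-degree — split into simple fractions and integrate piece by piece.


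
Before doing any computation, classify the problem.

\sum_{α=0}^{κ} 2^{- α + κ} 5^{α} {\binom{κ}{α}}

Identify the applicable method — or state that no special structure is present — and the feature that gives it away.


Diagnosis: the binomial theorem — {\binom{κ}{α}} weighting matched powers of 5 and 2 is the expanded form of (5 + 2)^κ — fold it back up.


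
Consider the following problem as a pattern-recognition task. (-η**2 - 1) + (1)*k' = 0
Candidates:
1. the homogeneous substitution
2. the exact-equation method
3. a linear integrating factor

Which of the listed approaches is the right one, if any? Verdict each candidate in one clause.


Diagnosis: no special technique — solved for the derivative, k never appears on the right — this is a direct integration in η, not a differential-equations problem at heart.
- the homogeneous substitution — rescaling both variables together changes the slope, so no ratio substitution collapses it.
- the exact-equation method: no dependence on the unknown anywhere: exactness is a label without content here.
- a linear integrating factor — with the unknown absent the integrating factor is a formality; direct integration is the working structure.


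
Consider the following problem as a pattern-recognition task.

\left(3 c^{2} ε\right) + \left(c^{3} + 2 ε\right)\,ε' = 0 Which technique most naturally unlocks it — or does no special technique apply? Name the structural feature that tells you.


Diagnosis: the exact-equation method — d/dε of 3 c^{2} ε equals d/dc of c^{3} + 2 ε: the form is a total differential of one potential — integrate it exactly.


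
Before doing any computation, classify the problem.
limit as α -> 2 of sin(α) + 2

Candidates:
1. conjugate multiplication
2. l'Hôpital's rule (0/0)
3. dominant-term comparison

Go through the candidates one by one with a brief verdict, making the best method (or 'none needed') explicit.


Diagnosis: no special technique — the expression is continuous at 2 — substitute and evaluate; no indeterminate form appears.
- conjugate multiplication — no divergent radical difference is present for a conjugate pair to cancel.
- l'Hôpital's rule (0/0) — substituting the point produces a determinate value, not a 0 over 0 clash.
- dominant-term comparison — this limit is not decided by comparing polynomial growth at infinity.


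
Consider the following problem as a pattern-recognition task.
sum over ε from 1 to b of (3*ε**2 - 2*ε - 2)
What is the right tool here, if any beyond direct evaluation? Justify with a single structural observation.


Method: no special technique — Faulhaber territory: sum each constant-multiple power of ε with its closed-form formula, no trick required.


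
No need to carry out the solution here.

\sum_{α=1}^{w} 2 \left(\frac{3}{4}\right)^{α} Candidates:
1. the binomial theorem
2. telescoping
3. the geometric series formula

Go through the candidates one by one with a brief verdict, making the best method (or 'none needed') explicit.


Method: the geometric series formula — check a ratio of consecutive terms: it is \frac{3}{4}, independent of the index, so the geometric formula closes the sum.
- the binomial theorem: there is no sum-raised-to-a-power identity hiding in these terms.
- telescoping — the terms as presented offer no neighboring cancellation — a telescoping rewrite may exist, but the displayed structure does not hand one over.
- the geometric series formula — applicable, and directly so.


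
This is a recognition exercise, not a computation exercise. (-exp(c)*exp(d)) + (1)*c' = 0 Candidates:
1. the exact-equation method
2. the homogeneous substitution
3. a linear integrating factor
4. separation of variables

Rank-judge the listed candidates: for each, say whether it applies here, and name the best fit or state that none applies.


Technique: separation of variables — one side of the product carries the independent variable, the other the unknown — the textbook separation shape.
- the exact-equation method — exactness fails on the nose — the mixed partials do not match.
- the homogeneous substitution — the slope changes under joint rescaling, failing the degree-zero test.
- a linear integrating factor: a nonlinear term in the unknown puts this outside the integrating-factor template.
- separation of variables — yes — fits the structure here.


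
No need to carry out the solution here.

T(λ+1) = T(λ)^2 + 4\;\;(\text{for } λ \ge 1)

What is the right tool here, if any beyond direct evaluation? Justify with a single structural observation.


Method: no special technique — the unknown sequence enters the update nonlinearly, so no linear method fits the recurrence as written — direct iteration remains.


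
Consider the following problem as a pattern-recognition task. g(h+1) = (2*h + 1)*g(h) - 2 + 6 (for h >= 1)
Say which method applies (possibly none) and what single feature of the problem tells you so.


Method: a summation factor — normalize by the running product of 2*h + 1: the left side becomes a difference, and differences sum.


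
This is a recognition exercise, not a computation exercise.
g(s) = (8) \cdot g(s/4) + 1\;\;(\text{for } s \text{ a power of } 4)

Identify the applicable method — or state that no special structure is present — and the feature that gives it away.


Diagnosis: the master substitution — treat m = log base 4 of s as the new clock: one recursion step advances m by one while s scales by 4.


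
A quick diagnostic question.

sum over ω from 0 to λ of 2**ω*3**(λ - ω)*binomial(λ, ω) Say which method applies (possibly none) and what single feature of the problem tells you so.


Best approach: the binomial theorem — the binomial coefficients weight matched powers of 2 and 3, which is exactly the expansion of a binomial power.


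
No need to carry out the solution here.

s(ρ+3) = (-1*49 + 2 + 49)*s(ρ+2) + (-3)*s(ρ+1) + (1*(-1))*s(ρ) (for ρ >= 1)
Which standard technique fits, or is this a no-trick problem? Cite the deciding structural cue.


Best approach: the characteristic-root method — this is the constant-coefficient homogeneous case — the whole solution in ρ reduces to a polynomial's roots.


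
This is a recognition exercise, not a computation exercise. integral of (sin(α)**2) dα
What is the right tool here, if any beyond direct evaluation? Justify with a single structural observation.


Technique: a trigonometric identity — sin(α)**2 is an even power — the power-reduction identity rewrites it into first-degree cosines.


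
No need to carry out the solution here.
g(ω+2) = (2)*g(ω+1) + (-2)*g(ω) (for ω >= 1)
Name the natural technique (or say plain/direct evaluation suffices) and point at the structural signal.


Method: the characteristic-root method — try a geometric ansatz r^ω: constant coefficients turn the recurrence into one polynomial equation in r.


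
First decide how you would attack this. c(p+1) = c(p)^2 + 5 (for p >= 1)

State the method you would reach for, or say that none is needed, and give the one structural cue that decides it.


Verdict: no special technique — the new term depends nonlinearly on the old ones, which disqualifies every superposition-based technique.


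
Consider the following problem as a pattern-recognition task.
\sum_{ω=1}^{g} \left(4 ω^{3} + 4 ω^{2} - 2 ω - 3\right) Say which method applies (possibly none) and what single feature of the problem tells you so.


Method: no special technique — every summand is a constant multiple of a power of ω — apply the standard power-sum identities one degree at a time.


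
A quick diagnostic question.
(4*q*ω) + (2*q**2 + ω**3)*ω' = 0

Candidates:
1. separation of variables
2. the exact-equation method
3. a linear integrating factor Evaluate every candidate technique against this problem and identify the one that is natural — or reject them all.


Diagnosis: the exact-equation method — 4*q*ω and 2*q**2 + ω**3 pass the exactness check on the nose, so no integrating factor in q or ω is needed at all.
- separation of variables — no division isolates the independent variable from the unknown.
- the exact-equation method: a fit — the right tool for this form.
- a linear integrating factor — the unknown enters nonlinearly (through a power, a denominator, or a transcendental function), which the linear integrating-factor recipe cannot absorb as-is — any repair would come from a preliminary substitution, not the factor.


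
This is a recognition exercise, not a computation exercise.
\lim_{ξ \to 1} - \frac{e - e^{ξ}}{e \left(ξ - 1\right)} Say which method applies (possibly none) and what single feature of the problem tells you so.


Best approach: l'Hôpital's rule (0/0) — numerator and denominator both vanish at 1 — a genuine 0/0 form, which is exactly when l'Hôpital applies. A first-order expansion at the point is an equally standard path; the rule packages it.


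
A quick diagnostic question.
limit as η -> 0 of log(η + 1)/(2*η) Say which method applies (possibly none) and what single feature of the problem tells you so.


Method: l'Hôpital's rule (0/0) — plug in 0: top and bottom both hit zero, so differentiate each and retry. Known elementary limits would finish this too — the rule just bypasses the case analysis.


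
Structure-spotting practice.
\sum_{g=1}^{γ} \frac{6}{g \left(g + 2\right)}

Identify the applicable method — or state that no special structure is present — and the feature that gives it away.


Verdict: telescoping — \frac{6}{g \left(g + 2\right)} is a collapsed telescope: expand it into simple fractions to see the cancellation.


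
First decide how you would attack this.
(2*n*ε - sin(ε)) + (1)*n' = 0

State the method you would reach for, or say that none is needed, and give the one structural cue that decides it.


Best approach: a linear integrating factor — linear in the unknown with genuine forcing: multiply through by the exponential of the integrated coefficient and the left side closes into one derivative.


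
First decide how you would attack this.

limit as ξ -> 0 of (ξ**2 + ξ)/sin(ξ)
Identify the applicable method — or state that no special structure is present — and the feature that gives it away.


Technique: l'Hôpital's rule (0/0) — numerator and denominator both vanish at 0 — a genuine 0/0 form, which is exactly when l'Hôpital applies. A local series expansion at the point resolves it as well; the rule is the packaged version of that step.


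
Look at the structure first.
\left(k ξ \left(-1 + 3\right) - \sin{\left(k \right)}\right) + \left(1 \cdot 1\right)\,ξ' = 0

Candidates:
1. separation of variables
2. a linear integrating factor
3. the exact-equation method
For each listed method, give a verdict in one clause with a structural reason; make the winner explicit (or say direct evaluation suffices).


Best approach: a linear integrating factor — the unknown enters only to the first power against a nonzero forcing term — the integrating-factor template applies directly.
- separation of variables — no division isolates the independent variable from the unknown.
- a linear integrating factor — applies; the problem has the shape this method handles.
- the exact-equation method: the mixed-partials test fails on this split — it is not an exact differential as presented.


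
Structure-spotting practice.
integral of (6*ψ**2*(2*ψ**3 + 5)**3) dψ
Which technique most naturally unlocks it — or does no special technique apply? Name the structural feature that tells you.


Method: u-substitution — gathered as a product, the integrand carries the factor 6*ψ**2 — up to a constant, the derivative of the inner expression 2*ψ**3 + 5 — so u = 2*ψ**3 + 5 collapses the integral. Expanding everything out would also get there; the substitution is the systematic route.


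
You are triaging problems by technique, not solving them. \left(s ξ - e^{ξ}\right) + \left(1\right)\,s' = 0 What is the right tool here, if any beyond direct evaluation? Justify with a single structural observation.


Diagnosis: a linear integrating factor — the equation is linear in s with coefficient ξ; multiplying by the integrating factor exp(∫ξ) makes the left side a perfect derivative.


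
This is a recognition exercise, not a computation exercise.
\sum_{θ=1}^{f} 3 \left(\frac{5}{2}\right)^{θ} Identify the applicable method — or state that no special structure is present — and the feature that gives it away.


Technique: the geometric series formula — term-over-term division gives \frac{5}{2} every time — index-free ratio, geometric sum formula applies.


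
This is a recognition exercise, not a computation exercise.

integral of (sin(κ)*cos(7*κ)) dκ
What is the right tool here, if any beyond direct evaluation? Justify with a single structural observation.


Method: a trigonometric identity — the product sin(κ)*cos(7*κ) converts to a sum of single-frequency sinusoids via the product-to-sum identity.


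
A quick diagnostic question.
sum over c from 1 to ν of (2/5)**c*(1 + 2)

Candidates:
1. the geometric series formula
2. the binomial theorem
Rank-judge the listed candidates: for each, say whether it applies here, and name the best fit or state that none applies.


Technique: the geometric series formula — each term is 2/5 times the previous one, so the geometric-series formula applies directly.
- the geometric series formula: yes, a natural case for it.
- the binomial theorem: the summand does not match any term pattern of an expanded binomial power.


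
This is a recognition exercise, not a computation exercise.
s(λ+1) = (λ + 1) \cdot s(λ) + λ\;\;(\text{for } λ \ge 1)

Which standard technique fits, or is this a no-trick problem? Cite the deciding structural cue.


Diagnosis: a summation factor — one-term recursion with variable weight λ + 1 is solved by product normalization, not by root-finding.


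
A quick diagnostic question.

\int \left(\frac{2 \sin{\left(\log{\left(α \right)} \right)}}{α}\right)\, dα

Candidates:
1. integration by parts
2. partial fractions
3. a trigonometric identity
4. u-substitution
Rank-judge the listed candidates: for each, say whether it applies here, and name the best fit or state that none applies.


Verdict: u-substitution — collected, the integrand has one factor that is, up to a constant, the derivative of an inner expression the rest depends on — substitute for that inner expression.
- integration by parts — the integrand does not split as a nonconstant polynomial times an exp, sine, cosine of a linear argument, or logarithm — no polynomial-kernel parts product to differentiate one side of.
- partial fractions: the expression is not a ratio of polynomials that decomposes further.
- a trigonometric identity: no identity rewrites this into an easier trigonometric form.
- u-substitution: a fit — the right tool for this form.


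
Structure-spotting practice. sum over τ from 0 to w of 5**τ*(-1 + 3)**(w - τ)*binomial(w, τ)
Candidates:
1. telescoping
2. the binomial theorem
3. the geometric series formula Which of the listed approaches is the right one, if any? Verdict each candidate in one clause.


Diagnosis: the binomial theorem — the summand is term τ of a binomial expansion in 5 and (-1 + 3); the whole sum is a single power.
- telescoping — neither a shifted-difference shape nor integer-spaced poles are present.
- the binomial theorem: yes, a natural case for it.
- the geometric series formula: the term-to-term ratio changes with the index, so the geometric formula cannot close it.


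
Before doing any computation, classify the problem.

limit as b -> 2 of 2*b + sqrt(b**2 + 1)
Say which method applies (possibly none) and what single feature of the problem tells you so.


Verdict: no special technique — the expression is continuous at the evaluation point — substitute directly; no indeterminate form appears.


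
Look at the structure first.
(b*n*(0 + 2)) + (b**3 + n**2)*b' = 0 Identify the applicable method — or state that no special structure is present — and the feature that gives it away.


Method: the exact-equation method — because the two cross partials coincide, the form is conservative as written — recover its potential in (n, b).


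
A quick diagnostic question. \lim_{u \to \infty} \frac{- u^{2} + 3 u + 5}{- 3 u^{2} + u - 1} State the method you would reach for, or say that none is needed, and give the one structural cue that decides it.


Technique: dominant-term comparison — growth-rate triage: the leading powers of u decide the limit, everything else is noise. As a single quotient, the ∞/∞ shape would yield to repeated differentiation as well — the growth comparison gets there in one look.


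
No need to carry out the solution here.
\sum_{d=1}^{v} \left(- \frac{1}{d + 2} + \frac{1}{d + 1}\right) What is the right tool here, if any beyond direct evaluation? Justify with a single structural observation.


Method: telescoping — each term adds \frac{1}{d + 1} and subtracts the same expression advanced one index; that subtracted piece cancels against the next term's added copy — only the boundary terms survive.


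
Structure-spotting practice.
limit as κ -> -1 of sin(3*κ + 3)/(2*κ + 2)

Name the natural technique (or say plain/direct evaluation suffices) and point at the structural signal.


Diagnosis: l'Hôpital's rule (0/0) — the 0/0 form at -1 is the signature situation for l'Hôpital's rule. One could equally expand both pieces locally and compare leading terms; the rule does that in one stroke.


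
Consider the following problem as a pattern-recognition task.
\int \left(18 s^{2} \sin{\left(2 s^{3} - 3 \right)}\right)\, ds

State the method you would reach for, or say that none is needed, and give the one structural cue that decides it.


Verdict: u-substitution — viewed as a product, the integrand is a composition evaluated at 2 s^{3} - 3 times (a constant multiple of) that inner expression's derivative, so u = 2 s^{3} - 3 makes it elementary.


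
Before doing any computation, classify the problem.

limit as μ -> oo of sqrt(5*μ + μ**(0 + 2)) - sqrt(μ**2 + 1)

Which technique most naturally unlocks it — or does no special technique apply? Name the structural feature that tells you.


Verdict: conjugate multiplication — infinity minus infinity with a radical in play — multiply by the conjugate so the divergences of sqrt(5*μ + μ**(0 + 2)) and sqrt(μ**2 + 1) annihilate.


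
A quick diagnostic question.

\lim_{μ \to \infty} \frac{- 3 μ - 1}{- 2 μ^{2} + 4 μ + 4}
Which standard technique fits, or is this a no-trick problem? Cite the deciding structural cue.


Method: dominant-term comparison — growth-rate triage: the leading powers of μ decide the limit, everything else is noise. Viewed as a single quotient this is an ∞/∞ form — an at-infinity application of l'Hôpital's rule would also resolve it; comparing leading growth reads the answer without differentiating.


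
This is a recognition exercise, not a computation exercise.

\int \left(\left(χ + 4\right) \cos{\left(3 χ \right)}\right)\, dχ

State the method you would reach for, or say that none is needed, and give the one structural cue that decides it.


Verdict: integration by parts — differentiate χ + 4, integrate \cos{\left(3 χ \right)}: each pass lowers the polynomial degree, so parts terminates.


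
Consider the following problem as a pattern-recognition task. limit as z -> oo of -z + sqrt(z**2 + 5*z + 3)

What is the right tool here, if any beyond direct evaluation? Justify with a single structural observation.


Best approach: conjugate multiplication — both pieces blow up but their difference is finite; the conjugate trick rationalizes sqrt(z**2 + 5*z + 3) - z.


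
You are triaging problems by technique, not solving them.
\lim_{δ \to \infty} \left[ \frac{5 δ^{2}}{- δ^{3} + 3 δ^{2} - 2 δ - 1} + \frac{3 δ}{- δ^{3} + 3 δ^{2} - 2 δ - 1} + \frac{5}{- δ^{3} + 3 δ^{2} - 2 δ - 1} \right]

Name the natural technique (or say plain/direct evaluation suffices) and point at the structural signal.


Best approach: dominant-term comparison — as δ grows, only the highest-degree terms matter — compare leading terms and read the limit off. Differentiating the expression as a single quotient would eventually settle it as well; matching dominant growth settles it immediately.


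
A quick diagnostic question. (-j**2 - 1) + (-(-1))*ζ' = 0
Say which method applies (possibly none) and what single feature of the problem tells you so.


Method: no special technique — with ζ absent the equation is not coupled at all: direct integration in j.


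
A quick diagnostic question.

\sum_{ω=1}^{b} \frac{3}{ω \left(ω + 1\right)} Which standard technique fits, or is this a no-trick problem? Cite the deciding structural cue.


Method: telescoping — the denominator's roots in \frac{3}{ω \left(ω + 1\right)} sit an integer apart: decomposition produces a self-cancelling chain.


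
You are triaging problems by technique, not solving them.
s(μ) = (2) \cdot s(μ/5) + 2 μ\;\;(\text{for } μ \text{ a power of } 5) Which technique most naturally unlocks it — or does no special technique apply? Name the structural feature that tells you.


Method: the master substitution — the argument contracts 5-fold per step: reindex μ exponentially and solve the linear recurrence in the new index.


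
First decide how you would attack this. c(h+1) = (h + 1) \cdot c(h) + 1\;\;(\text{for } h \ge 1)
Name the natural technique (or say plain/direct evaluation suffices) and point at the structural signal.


Method: a summation factor — it is first-order linear but the coefficient h + 1 depends on the index, so multiply through by a summation factor to telescope it.


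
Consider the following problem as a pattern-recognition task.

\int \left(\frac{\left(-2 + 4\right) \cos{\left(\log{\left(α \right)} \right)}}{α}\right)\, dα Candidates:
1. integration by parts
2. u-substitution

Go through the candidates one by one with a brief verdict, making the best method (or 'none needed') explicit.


Verdict: u-substitution — collected, the integrand has one factor that is, up to a constant, the derivative of an inner expression the rest depends on — substitute for that inner expression.
- integration by parts: there is no nonconstant-polynomial-times-kernel split with an exp, sine, cosine (degree-1 argument), or logarithm partner.
- u-substitution: applicable, and directly so.


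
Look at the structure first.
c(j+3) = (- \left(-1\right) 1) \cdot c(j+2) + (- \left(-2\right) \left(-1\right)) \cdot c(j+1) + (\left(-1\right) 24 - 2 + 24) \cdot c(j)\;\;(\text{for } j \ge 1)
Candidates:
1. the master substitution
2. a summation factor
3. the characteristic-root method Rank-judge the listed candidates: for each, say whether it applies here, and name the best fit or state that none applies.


Method: the characteristic-root method — every coefficient is a fixed number and the forcing is zero — substitute r^j and read off the root equation.
- the master substitution — the recursive argument is a shift of the index, not a fixed fraction of it.
- a summation factor: the recurrence reaches back more than one step, outside the first-order family a summation factor normalizes.
- the characteristic-root method — yes — fits the structure here.


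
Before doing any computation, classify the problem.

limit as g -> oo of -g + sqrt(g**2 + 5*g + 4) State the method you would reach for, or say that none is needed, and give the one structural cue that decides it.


Best approach: conjugate multiplication — both pieces blow up but their difference is finite; the conjugate trick rationalizes sqrt(g**2 + 5*g + 4) - g.


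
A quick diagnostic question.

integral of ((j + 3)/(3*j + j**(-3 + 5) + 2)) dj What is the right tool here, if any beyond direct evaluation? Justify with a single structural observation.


Best approach: partial fractions — the integrand is a proper rational function and its denominator (3*j + j**(-3 + 5) + 2) factors into distinct pieces, so it splits into simple fractions.


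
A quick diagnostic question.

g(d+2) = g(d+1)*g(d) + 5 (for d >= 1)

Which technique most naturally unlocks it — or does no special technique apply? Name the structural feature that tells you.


Method: no special technique — each new value is a nonlinear function of earlier ones — scaling arguments and superposition both fail.


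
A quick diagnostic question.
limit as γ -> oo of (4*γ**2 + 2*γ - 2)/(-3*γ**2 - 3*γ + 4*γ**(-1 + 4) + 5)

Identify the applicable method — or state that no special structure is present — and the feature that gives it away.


Best approach: dominant-term comparison — growth-rate triage: the leading powers of γ decide the limit, everything else is noise. As a single quotient, the ∞/∞ shape would yield to repeated differentiation as well — the growth comparison gets there in one look.


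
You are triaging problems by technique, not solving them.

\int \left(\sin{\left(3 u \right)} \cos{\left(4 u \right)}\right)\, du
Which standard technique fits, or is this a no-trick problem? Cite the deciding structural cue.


Diagnosis: a trigonometric identity — apply product-to-sum to \sin{\left(3 u \right)} \cos{\left(4 u \right)}: two clean single-angle terms replace one awkward product.


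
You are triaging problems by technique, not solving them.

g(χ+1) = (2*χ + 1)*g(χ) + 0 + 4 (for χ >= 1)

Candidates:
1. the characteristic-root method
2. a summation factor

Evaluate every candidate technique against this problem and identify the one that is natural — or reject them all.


Best approach: a summation factor — one step of memory with a weight 2*χ + 1 that changes as the index grows — the summation-factor construction is built for this.
- the characteristic-root method — an index-dependent weight blocks the pure exponential ansatz.
- a summation factor: applies; the problem has the shape this method handles.


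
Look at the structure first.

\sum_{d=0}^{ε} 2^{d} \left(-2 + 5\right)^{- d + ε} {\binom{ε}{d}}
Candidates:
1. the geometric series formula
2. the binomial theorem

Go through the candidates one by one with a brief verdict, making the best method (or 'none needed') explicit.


Method: the binomial theorem — {\binom{ε}{d}} weighting matched powers of 2 and (-2 + 5) is the expanded form of (2 + (-2 + 5))^ε — fold it back up.
- the geometric series formula — no single multiplier carries one term to the next throughout the sum.
- the binomial theorem — applies; the problem has the shape this method handles.


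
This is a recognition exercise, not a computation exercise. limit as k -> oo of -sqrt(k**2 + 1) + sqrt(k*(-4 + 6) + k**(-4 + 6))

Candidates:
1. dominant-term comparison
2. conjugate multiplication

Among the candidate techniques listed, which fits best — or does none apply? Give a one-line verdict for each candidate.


Technique: conjugate multiplication — both pieces blow up but their difference is finite; the conjugate trick rationalizes sqrt(k*(-4 + 6) + k**(-4 + 6)) - sqrt(k**2 + 1).
- dominant-term comparison: this is not a rational comparison of growth rates at infinity.
- conjugate multiplication — applies; the problem has the shape this method handles.


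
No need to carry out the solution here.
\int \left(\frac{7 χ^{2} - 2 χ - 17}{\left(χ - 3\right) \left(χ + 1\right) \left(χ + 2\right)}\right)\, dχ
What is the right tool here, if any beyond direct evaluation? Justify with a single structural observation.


Best approach: partial fractions — the bottom factors while the top stays lower-degree — split into simple fractions and integrate piece by piece.


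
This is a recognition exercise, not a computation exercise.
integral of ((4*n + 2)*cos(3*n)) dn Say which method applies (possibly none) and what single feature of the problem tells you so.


Diagnosis: integration by parts — the integrand splits as 4*n + 2 times cos(3*n) — repeatedly differentiating the polynomial part kills it, which is the parts ladder.


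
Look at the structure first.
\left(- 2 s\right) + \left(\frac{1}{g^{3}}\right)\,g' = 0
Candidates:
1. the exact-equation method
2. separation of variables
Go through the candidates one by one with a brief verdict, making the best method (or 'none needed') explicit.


Method: separation of variables — all dependence on the two variables factors apart, the defining separable shape.
- the exact-equation method: with no real cross-dependence between the variables, the exact-equation machinery is a detour rather than the natural reading.
- separation of variables — applies; the problem has the shape this method handles.


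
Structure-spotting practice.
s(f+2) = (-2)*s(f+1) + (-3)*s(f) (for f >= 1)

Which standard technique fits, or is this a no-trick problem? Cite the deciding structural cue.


Best approach: the characteristic-root method — shift-invariance with fixed coefficients calls for exponential trials; the characteristic polynomial finds every r^f.


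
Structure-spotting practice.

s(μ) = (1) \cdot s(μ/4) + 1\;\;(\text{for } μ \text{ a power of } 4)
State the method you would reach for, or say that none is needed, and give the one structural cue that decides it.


Technique: the master substitution — the argument contracts 4-fold per step: reindex μ exponentially and solve the linear recurrence in the new index.


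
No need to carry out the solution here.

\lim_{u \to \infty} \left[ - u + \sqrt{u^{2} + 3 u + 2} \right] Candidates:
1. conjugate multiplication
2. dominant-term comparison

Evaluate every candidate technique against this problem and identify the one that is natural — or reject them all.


Verdict: conjugate multiplication — the difference \sqrt{u^{2} + 3 u + 2} - u is an ∞ − ∞ stalemate; its conjugate partner breaks the tie.
- conjugate multiplication — applicable, and directly so.
- dominant-term comparison — no ranking of term growth rates resolves the limit here.


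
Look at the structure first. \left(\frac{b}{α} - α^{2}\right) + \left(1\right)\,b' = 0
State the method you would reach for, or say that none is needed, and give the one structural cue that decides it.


Method: a linear integrating factor — the unknown enters only to the first power against a nonzero forcing term — the integrating-factor template applies directly.
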